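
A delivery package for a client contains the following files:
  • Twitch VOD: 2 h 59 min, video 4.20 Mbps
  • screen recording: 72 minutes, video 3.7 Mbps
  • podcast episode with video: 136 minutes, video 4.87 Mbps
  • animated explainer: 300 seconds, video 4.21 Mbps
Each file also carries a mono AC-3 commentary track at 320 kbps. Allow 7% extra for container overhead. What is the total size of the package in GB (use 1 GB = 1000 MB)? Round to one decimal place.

Audio: 320 kbps = 0.320 Mbps.
Twitch VOD: 4.520 Mbps × 10740 s × 1.07 = 51942.9 Mb
screen recording: 4.020 Mbps × 4320 s × 1.07 = 18582.0 Mb
podcast episode with video: 5.190 Mbps × 8160 s × 1.07 = 45314.9 Mb
animated explainer: 4.530 Mbps × 300 s × 1.07 = 1454.1 Mb
Total: 117294.0 Mb = 14661.8 MB.
= 14.66 GB.

14.7 GB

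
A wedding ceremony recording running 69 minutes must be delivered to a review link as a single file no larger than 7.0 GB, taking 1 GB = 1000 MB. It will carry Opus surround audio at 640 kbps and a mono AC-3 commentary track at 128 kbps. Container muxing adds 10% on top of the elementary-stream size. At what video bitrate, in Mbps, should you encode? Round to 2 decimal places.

Budget: 7.0 GB = 56000.0 Mb.
Stream payload after overhead: 56000.0 / 1.10 = 50909.1 Mb.
69 min = 4140 s
Total bitrate budget: 50909.1 Mb / 4140 s = 12.297 Mbps.
Audio total: 640 + 128 = 768 kbps = 0.768 Mbps.
Video: 12.297 − 0.768 = 11.529 Mbps.

11.53 Mbps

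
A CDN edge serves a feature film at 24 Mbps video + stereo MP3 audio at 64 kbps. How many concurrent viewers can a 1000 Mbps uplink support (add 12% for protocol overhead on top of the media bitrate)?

Audio: 64 kbps = 0.064 Mbps.
Per-viewer media rate: 24.064 Mbps.
On the wire with 12% overhead: 26.952 Mbps.
1000 Mbps = 1,000 Mbps; 1,000 / 26.952 = 37.10 → 37 viewers.

37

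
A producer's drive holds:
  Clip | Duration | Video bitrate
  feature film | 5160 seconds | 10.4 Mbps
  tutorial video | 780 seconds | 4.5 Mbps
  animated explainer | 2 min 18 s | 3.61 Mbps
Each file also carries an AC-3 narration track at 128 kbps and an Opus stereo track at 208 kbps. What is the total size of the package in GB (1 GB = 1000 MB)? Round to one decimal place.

7.5 GB

Audio total: 128 + 208 = 336 kbps = 0.336 Mbps.
feature film: 10.736 Mbps × 5160 s = 55397.8 Mb
tutorial video: 4.836 Mbps × 780 s = 3772.1 Mb
animated explainer: 3.946 Mbps × 138 s = 544.5 Mb
Total: 59714.4 Mb = 7464.3 MB.
= 7.464 GB.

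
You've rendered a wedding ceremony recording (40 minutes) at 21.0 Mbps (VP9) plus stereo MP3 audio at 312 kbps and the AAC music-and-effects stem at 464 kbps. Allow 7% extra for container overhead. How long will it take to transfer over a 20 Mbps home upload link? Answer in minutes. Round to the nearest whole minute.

47 minutes

40 min = 2400 s
Audio total: 312 + 464 = 776 kbps = 0.776 Mbps.
Total bitrate: 21.776 Mbps.
File: 21.776 Mbps × 2400 s = 52262.4 Mb.
With 7% container overhead: ×1.07. → 55920.8 Mb.
At 20 Mbps: 55920.8 / 20 = 2796.0 s ≈ 46.6 minutes.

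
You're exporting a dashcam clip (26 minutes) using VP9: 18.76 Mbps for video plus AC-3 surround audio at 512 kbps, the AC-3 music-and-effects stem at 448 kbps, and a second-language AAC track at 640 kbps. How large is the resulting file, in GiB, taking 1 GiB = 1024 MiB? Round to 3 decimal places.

3.698 GiB

26 min = 1560 s
Audio total: 512 + 448 + 640 = 1600 kbps = 1.600 Mbps.
Total bitrate: 18.76 + 1.600 = 20.360 Mbps.
Stream data: 20.360 Mbps × 1560 s = 31761.6 Mb.
31,762 Mb = 3,970,200,000 bytes ÷ 1,073,741,824 = 3.698 GiB.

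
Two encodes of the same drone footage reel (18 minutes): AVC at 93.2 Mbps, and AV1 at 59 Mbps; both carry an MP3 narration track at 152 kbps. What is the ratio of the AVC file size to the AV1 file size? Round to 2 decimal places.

18 min = 1080 s
Audio: 152 kbps = 0.152 Mbps.
AVC: 93.352 Mbps × 1080 s = 100820.2 Mb = 11.737 GiB.
AV1: 59.152 Mbps × 1080 s = 63884.2 Mb = 7.437 GiB.
Ratio: 11.737 / 7.437 = 1.578.

1.58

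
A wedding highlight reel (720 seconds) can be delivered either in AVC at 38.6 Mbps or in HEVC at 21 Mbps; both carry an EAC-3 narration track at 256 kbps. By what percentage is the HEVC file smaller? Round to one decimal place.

45.3%

Audio: 256 kbps = 0.256 Mbps.
AVC: 38.856 Mbps × 720 s = 27976.3 Mb = 3.257 GiB.
HEVC: 21.256 Mbps × 720 s = 15304.3 Mb = 1.782 GiB.
Reduction: (1 − 1.782/3.257) × 100 = 45.30%.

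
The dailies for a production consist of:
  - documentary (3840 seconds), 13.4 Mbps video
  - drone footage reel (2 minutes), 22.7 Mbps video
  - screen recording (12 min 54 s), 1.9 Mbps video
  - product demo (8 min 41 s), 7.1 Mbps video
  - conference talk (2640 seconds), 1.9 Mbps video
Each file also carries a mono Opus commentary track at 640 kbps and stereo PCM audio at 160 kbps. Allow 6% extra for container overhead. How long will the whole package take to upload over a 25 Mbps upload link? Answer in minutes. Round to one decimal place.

Audio total: 640 + 160 = 800 kbps = 0.800 Mbps.
documentary: 14.200 Mbps × 3840 s × 1.06 = 57799.7 Mb
drone footage reel: 23.500 Mbps × 120 s × 1.06 = 2989.2 Mb
screen recording: 2.700 Mbps × 774 s × 1.06 = 2215.2 Mb
product demo: 7.900 Mbps × 521 s × 1.06 = 4362.9 Mb
conference talk: 2.700 Mbps × 2640 s × 1.06 = 7555.7 Mb
Total: 74922.6 Mb = 9365.3 MB.
At 25 Mbps: 74922.6 / 25 = 2997 s ≈ 49.9 minutes.

49.9 minutes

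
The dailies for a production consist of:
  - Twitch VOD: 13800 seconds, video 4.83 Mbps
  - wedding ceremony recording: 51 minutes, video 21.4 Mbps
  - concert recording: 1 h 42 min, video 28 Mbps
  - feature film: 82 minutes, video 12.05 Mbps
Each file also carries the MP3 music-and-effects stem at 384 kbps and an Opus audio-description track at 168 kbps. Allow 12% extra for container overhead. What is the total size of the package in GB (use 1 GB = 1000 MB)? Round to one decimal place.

52.9 GB

Audio total: 384 + 168 = 552 kbps = 0.552 Mbps.
Twitch VOD: 5.382 Mbps × 13800 s × 1.12 = 83184.2 Mb
wedding ceremony recording: 21.952 Mbps × 3060 s × 1.12 = 75233.9 Mb
concert recording: 28.552 Mbps × 6120 s × 1.12 = 195706.8 Mb
feature film: 12.602 Mbps × 4920 s × 1.12 = 69442.1 Mb
Total: 423567.0 Mb = 52945.9 MB.
= 52.95 GB.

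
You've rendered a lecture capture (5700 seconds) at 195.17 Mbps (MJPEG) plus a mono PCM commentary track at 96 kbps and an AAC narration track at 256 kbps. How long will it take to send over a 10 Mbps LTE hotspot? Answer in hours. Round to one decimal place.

Audio total: 96 + 256 = 352 kbps = 0.352 Mbps.
Total bitrate: 195.522 Mbps.
File: 195.522 Mbps × 5700 s = 1114475.4 Mb.
At 10 Mbps: 1114475.4 / 10 = 111447.5 s ≈ 31 hours.

31.0 hours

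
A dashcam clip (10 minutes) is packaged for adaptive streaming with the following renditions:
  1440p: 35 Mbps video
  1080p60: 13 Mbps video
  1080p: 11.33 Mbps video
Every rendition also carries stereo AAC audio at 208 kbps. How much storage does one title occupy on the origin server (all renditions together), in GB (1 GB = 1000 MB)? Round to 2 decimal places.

10 min = 600 s
Audio: 208 kbps = 0.208 Mbps.
Sum of rendition bitrates: (35+0.208) + (13+0.208) + (11.33+0.208) = 59.954 Mbps.
× 600 s = 35,972 Mb = 4,497 MB = 4.497 GB.

4.50 GB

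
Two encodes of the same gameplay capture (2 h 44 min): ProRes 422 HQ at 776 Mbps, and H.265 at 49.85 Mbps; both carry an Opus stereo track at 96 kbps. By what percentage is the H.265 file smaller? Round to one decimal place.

2 h 44 min = 164 min = 9840 s
Audio: 96 kbps = 0.096 Mbps.
ProRes 422 HQ: 776.096 Mbps × 9840 s = 7636784.6 Mb = 954.598 GB.
H.265: 49.946 Mbps × 9840 s = 491468.6 Mb = 61.434 GB.
Reduction: (1 − 61.434/954.598) × 100 = 93.56%.

93.6%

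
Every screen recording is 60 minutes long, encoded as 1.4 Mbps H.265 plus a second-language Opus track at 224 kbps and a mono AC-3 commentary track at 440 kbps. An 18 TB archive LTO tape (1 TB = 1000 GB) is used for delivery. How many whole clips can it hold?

19379

60 min = 3600 s
Audio total: 224 + 440 = 664 kbps = 0.664 Mbps.
Total bitrate: 2.064 Mbps.
Per item: 2.064 Mbps × 3600 s = 7,430 Mb = 928.8 MB.
Capacity: 18 TB = 144,000,000 Mb; 19379.84 items → 19379 complete.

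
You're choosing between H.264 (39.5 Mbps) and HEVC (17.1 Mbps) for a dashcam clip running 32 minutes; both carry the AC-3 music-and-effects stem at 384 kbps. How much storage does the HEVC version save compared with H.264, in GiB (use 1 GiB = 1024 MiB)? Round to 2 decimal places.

32 min = 1920 s
Audio: 384 kbps = 0.384 Mbps.
H.264: 39.884 Mbps × 1920 s = 76577.3 Mb = 8.915 GiB.
HEVC: 17.484 Mbps × 1920 s = 33569.3 Mb = 3.908 GiB.
Saving: 8.915 − 3.908 = 5.007 GiB.

5.01 GiB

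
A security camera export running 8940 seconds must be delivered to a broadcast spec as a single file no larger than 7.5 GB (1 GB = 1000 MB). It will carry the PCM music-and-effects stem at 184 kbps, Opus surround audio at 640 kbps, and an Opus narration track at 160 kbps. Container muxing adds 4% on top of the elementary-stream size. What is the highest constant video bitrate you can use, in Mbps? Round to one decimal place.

Budget: 7.5 GB = 60000.0 Mb.
Stream payload after overhead: 60000.0 / 1.04 = 57692.3 Mb.
Total bitrate budget: 57692.3 Mb / 8940 s = 6.453 Mbps.
Audio total: 184 + 640 + 160 = 984 kbps = 0.984 Mbps.
Video: 6.453 − 0.984 = 5.469 Mbps.

5.5 Mbps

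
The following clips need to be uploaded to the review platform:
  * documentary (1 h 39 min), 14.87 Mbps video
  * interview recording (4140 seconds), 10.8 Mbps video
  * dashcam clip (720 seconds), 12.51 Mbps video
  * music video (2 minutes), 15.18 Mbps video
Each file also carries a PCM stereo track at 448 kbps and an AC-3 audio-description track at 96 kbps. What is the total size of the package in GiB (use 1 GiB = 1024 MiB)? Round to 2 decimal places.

Audio total: 448 + 96 = 544 kbps = 0.544 Mbps.
documentary: 15.414 Mbps × 5940 s = 91559.2 Mb
interview recording: 11.344 Mbps × 4140 s = 46964.2 Mb
dashcam clip: 13.054 Mbps × 720 s = 9398.9 Mb
music video: 15.724 Mbps × 120 s = 1886.9 Mb
Total: 149809.1 Mb = 18726.1 MB.
= 17.44 GiB.

17.44 GiB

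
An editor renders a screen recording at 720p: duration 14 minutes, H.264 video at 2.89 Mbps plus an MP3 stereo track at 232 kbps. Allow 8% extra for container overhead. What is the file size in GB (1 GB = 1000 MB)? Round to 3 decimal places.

14 min = 840 s
Audio: 232 kbps = 0.232 Mbps.
Total bitrate: 2.89 + 0.232 = 3.122 Mbps.
Stream data: 3.122 Mbps × 840 s = 2622.5 Mb.
With 8% container overhead: ×1.08.
2,832 Mb ÷ 8 = 354.0 MB → 0.354 GB.

0.354 GB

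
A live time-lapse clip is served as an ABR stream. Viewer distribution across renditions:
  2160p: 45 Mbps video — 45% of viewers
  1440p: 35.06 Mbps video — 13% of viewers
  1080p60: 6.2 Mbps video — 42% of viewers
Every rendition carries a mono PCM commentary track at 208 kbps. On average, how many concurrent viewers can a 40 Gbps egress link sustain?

1448

Audio: 208 kbps = 0.208 Mbps.
Average per-viewer bitrate: 0.45×45.208 + 0.13×35.268 + 0.42×6.408 = 27.620 Mbps.
40 Gbps = 40,000 Mbps; 40,000 / 27.620 = 1448.24 → 1448.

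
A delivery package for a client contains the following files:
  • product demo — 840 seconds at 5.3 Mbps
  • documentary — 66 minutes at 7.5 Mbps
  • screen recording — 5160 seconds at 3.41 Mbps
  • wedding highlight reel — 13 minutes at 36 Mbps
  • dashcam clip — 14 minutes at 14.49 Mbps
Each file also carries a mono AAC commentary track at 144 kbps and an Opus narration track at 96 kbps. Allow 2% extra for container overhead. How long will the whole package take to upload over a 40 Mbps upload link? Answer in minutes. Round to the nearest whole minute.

Audio total: 144 + 96 = 240 kbps = 0.240 Mbps.
product demo: 5.540 Mbps × 840 s × 1.02 = 4746.7 Mb
documentary: 7.740 Mbps × 3960 s × 1.02 = 31263.4 Mb
screen recording: 3.650 Mbps × 5160 s × 1.02 = 19210.7 Mb
wedding highlight reel: 36.240 Mbps × 780 s × 1.02 = 28832.5 Mb
dashcam clip: 14.730 Mbps × 840 s × 1.02 = 12620.7 Mb
Total: 96674.0 Mb = 12084.2 MB.
At 40 Mbps: 96674.0 / 40 = 2417 s ≈ 40.3 minutes.

40 minutes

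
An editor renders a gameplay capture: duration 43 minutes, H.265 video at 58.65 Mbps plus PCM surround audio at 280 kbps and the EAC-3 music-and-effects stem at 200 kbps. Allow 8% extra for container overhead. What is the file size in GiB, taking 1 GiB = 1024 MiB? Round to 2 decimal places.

19.18 GiB

43 min = 2580 s
Audio total: 280 + 200 = 480 kbps = 0.480 Mbps.
Total bitrate: 58.65 + 0.480 = 59.130 Mbps.
Stream data: 59.130 Mbps × 2580 s = 152555.4 Mb.
With 8% container overhead: ×1.08.
164,760 Mb = 20,594,979,000 bytes ÷ 1,073,741,824 = 19.18 GiB.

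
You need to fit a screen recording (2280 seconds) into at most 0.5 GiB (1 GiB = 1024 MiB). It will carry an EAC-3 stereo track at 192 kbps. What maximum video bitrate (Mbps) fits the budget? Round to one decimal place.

1.7 Mbps

Budget: 0.5 GiB = 4295.0 Mb.
Total bitrate budget: 4295.0 Mb / 2280 s = 1.884 Mbps.
Audio: 192 kbps = 0.192 Mbps.
Video: 1.884 − 0.192 = 1.692 Mbps.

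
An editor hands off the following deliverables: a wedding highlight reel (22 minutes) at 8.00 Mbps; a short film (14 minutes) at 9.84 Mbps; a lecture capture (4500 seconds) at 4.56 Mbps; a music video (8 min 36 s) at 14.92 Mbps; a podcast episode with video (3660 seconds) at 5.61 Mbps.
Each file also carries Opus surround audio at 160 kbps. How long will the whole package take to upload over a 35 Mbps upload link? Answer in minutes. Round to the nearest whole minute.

Audio: 160 kbps = 0.160 Mbps.
wedding highlight reel: 8.160 Mbps × 1320 s = 10771.2 Mb
short film: 10.000 Mbps × 840 s = 8400.0 Mb
lecture capture: 4.720 Mbps × 4500 s = 21240.0 Mb
music video: 15.080 Mbps × 516 s = 7781.3 Mb
podcast episode with video: 5.770 Mbps × 3660 s = 21118.2 Mb
Total: 69310.7 Mb = 8663.8 MB.
At 35 Mbps: 69310.7 / 35 = 1980 s ≈ 33 minutes.

33 minutes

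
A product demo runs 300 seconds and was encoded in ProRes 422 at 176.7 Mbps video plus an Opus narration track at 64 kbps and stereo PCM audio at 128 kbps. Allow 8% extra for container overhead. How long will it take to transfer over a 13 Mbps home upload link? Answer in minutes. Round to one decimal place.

73.5 minutes

Audio total: 64 + 128 = 192 kbps = 0.192 Mbps.
Total bitrate: 176.892 Mbps.
File: 176.892 Mbps × 300 s = 53067.6 Mb.
With 8% container overhead: ×1.08. → 57313.0 Mb.
At 13 Mbps: 57313.0 / 13 = 4408.7 s ≈ 73.5 minutes.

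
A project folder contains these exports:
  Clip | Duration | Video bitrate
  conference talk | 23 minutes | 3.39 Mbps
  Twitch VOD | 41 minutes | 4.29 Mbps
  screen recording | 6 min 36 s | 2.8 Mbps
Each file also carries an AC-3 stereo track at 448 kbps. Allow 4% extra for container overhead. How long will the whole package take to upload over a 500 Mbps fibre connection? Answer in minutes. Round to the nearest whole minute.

Audio: 448 kbps = 0.448 Mbps.
conference talk: 3.838 Mbps × 1380 s × 1.04 = 5508.3 Mb
Twitch VOD: 4.738 Mbps × 2460 s × 1.04 = 12121.7 Mb
screen recording: 3.248 Mbps × 396 s × 1.04 = 1337.7 Mb
Total: 18967.7 Mb = 2371.0 MB.
At 500 Mbps: 18967.7 / 500 = 38 s ≈ 0.632 minutes.

1 minutes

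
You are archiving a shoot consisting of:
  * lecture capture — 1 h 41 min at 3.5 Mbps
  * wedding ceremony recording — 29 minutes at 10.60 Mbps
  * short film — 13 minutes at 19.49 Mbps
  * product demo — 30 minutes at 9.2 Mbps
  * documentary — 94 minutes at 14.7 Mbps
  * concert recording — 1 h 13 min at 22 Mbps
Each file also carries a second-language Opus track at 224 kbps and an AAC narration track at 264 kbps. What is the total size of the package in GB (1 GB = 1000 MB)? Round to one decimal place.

Audio total: 224 + 264 = 488 kbps = 0.488 Mbps.
lecture capture: 3.988 Mbps × 6060 s = 24167.3 Mb
wedding ceremony recording: 11.088 Mbps × 1740 s = 19293.1 Mb
short film: 19.978 Mbps × 780 s = 15582.8 Mb
product demo: 9.688 Mbps × 1800 s = 17438.4 Mb
documentary: 15.188 Mbps × 5640 s = 85660.3 Mb
concert recording: 22.488 Mbps × 4380 s = 98497.4 Mb
Total: 260639.4 Mb = 32579.9 MB.
= 32.58 GB.

32.6 GB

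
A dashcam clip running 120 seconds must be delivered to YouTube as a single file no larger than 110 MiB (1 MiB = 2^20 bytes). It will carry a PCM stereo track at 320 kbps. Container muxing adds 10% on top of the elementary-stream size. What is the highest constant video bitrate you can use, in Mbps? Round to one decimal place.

6.7 Mbps

Budget: 110 MiB = 922.7 Mb.
Stream payload after overhead: 922.7 / 1.10 = 838.9 Mb.
Total bitrate budget: 838.9 Mb / 120 s = 6.991 Mbps.
Audio: 320 kbps = 0.320 Mbps.
Video: 6.991 − 0.320 = 6.671 Mbps.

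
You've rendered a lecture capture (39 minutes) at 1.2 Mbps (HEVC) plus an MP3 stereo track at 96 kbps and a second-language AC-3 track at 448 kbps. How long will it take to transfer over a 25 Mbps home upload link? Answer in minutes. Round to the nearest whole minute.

3 minutes

39 min = 2340 s
Audio total: 96 + 448 = 544 kbps = 0.544 Mbps.
Total bitrate: 1.744 Mbps.
File: 1.744 Mbps × 2340 s = 4081.0 Mb.
At 25 Mbps: 4081.0 / 25 = 163.2 s ≈ 2.72 minutes.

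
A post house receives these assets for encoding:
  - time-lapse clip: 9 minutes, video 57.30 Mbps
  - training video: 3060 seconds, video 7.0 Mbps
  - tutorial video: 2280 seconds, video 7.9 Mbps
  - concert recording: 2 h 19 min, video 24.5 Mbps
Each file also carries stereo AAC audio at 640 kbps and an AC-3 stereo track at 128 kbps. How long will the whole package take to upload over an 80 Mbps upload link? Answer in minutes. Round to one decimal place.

59.5 minutes

Audio total: 640 + 128 = 768 kbps = 0.768 Mbps.
time-lapse clip: 58.068 Mbps × 540 s = 31356.7 Mb
training video: 7.768 Mbps × 3060 s = 23770.1 Mb
tutorial video: 8.668 Mbps × 2280 s = 19763.0 Mb
concert recording: 25.268 Mbps × 8340 s = 210735.1 Mb
Total: 285625.0 Mb = 35703.1 MB.
At 80 Mbps: 285625.0 / 80 = 3570 s ≈ 59.5 minutes.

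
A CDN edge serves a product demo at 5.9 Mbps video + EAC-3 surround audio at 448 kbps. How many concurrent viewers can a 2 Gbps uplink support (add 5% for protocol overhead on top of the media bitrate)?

Audio: 448 kbps = 0.448 Mbps.
Per-viewer media rate: 6.348 Mbps.
On the wire with 5% overhead: 6.665 Mbps.
2 Gbps = 2,000 Mbps; 2,000 / 6.665 = 300.06 → 300 viewers.

300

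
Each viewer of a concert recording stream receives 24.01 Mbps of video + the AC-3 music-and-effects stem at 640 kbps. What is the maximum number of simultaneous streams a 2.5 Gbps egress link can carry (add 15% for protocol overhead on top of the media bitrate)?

Audio: 640 kbps = 0.640 Mbps.
Per-viewer media rate: 24.650 Mbps.
On the wire with 15% overhead: 28.348 Mbps.
2.5 Gbps = 2,500 Mbps; 2,500 / 28.348 = 88.19 → 88 viewers.

88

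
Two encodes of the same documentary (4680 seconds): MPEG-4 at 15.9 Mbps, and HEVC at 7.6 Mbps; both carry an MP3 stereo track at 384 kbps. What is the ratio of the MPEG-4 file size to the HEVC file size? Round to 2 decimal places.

Audio: 384 kbps = 0.384 Mbps.
MPEG-4: 16.284 Mbps × 4680 s = 76209.1 Mb = 8.872 GiB.
HEVC: 7.984 Mbps × 4680 s = 37365.1 Mb = 4.350 GiB.
Ratio: 8.872 / 4.350 = 2.040.

2.04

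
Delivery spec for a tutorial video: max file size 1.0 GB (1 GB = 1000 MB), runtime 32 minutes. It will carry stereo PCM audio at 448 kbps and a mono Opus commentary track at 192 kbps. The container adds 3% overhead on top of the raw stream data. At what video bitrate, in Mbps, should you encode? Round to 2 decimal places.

Budget: 1.0 GB = 8000.0 Mb.
Stream payload after overhead: 8000.0 / 1.03 = 7767.0 Mb.
32 min = 1920 s
Total bitrate budget: 7767.0 Mb / 1920 s = 4.045 Mbps.
Audio total: 448 + 192 = 640 kbps = 0.640 Mbps.
Video: 4.045 − 0.640 = 3.405 Mbps.

3.41 Mbps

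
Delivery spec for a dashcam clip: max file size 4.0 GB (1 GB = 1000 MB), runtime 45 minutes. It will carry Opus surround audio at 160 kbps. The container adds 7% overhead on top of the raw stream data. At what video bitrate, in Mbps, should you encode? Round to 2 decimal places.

Budget: 4.0 GB = 32000.0 Mb.
Stream payload after overhead: 32000.0 / 1.07 = 29906.5 Mb.
45 min = 2700 s
Total bitrate budget: 29906.5 Mb / 2700 s = 11.076 Mbps.
Audio: 160 kbps = 0.160 Mbps.
Video: 11.076 − 0.160 = 10.916 Mbps.

10.92 Mbps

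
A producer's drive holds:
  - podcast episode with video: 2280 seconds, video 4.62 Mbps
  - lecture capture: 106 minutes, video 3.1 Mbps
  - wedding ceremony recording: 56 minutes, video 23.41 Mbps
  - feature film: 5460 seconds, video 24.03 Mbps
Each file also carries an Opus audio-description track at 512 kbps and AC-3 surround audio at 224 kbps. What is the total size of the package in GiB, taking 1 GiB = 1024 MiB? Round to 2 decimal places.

29.45 GiB

Audio total: 512 + 224 = 736 kbps = 0.736 Mbps.
podcast episode with video: 5.356 Mbps × 2280 s = 12211.7 Mb
lecture capture: 3.836 Mbps × 6360 s = 24397.0 Mb
wedding ceremony recording: 24.146 Mbps × 3360 s = 81130.6 Mb
feature film: 24.766 Mbps × 5460 s = 135222.4 Mb
Total: 252961.6 Mb = 31620.2 MB.
= 29.45 GiB.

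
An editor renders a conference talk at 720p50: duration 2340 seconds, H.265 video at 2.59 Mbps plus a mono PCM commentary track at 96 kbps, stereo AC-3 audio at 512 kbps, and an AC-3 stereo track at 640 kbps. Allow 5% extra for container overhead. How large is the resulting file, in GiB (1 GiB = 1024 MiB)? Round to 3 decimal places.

1.098 GiB

Audio total: 96 + 512 + 640 = 1248 kbps = 1.248 Mbps.
Total bitrate: 2.59 + 1.248 = 3.838 Mbps.
Stream data: 3.838 Mbps × 2340 s = 8980.9 Mb.
With 5% container overhead: ×1.05.
9,430 Mb = 1,178,745,750 bytes ÷ 1,073,741,824 = 1.098 GiB.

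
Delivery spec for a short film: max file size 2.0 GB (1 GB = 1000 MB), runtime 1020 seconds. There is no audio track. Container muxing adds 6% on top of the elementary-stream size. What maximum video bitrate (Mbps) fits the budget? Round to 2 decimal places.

Budget: 2.0 GB = 16000.0 Mb.
Stream payload after overhead: 16000.0 / 1.06 = 15094.3 Mb.
Total bitrate budget: 15094.3 Mb / 1020 s = 14.798 Mbps.

14.80 Mbps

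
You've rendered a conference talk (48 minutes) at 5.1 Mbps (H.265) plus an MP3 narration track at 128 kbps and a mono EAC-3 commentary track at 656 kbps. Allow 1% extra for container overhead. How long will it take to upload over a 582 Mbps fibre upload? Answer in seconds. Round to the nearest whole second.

29 seconds

48 min = 2880 s
Audio total: 128 + 656 = 784 kbps = 0.784 Mbps.
Total bitrate: 5.884 Mbps.
File: 5.884 Mbps × 2880 s = 16945.9 Mb.
With 1% container overhead: ×1.01. → 17115.4 Mb.
At 582 Mbps: 17115.4 / 582 = 29.4 s ≈ 29.4 seconds.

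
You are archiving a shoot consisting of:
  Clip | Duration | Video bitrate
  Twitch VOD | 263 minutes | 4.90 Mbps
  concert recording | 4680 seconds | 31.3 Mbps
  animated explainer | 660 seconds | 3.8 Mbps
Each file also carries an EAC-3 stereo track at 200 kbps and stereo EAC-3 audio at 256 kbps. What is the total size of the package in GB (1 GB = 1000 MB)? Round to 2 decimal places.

Audio total: 200 + 256 = 456 kbps = 0.456 Mbps.
Twitch VOD: 5.356 Mbps × 15780 s = 84517.7 Mb
concert recording: 31.756 Mbps × 4680 s = 148618.1 Mb
animated explainer: 4.256 Mbps × 660 s = 2809.0 Mb
Total: 235944.7 Mb = 29493.1 MB.
= 29.49 GB.

29.49 GB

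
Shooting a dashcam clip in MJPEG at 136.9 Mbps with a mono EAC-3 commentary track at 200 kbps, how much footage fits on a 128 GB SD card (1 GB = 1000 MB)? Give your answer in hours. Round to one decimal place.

2.1 hours

Audio: 200 kbps = 0.200 Mbps.
Total bitrate: 136.9 + 0.200 = 137.100 Mbps.
Capacity: 128 GB = 1,024,000 Mb.
Recording time: 1,024,000 / 137.100 = 7,469 s ≈ 2.07 hours.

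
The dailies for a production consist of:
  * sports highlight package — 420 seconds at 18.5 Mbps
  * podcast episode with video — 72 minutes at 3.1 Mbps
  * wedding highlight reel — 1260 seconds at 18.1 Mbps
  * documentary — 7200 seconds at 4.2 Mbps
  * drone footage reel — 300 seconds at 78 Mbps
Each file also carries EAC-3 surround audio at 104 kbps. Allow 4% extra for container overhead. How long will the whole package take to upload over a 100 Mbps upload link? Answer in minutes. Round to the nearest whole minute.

Audio: 104 kbps = 0.104 Mbps.
sports highlight package: 18.604 Mbps × 420 s × 1.04 = 8126.2 Mb
podcast episode with video: 3.204 Mbps × 4320 s × 1.04 = 14394.9 Mb
wedding highlight reel: 18.204 Mbps × 1260 s × 1.04 = 23854.5 Mb
documentary: 4.304 Mbps × 7200 s × 1.04 = 32228.4 Mb
drone footage reel: 78.104 Mbps × 300 s × 1.04 = 24368.4 Mb
Total: 102972.5 Mb = 12871.6 MB.
At 100 Mbps: 102972.5 / 100 = 1030 s ≈ 17.2 minutes.

17 minutes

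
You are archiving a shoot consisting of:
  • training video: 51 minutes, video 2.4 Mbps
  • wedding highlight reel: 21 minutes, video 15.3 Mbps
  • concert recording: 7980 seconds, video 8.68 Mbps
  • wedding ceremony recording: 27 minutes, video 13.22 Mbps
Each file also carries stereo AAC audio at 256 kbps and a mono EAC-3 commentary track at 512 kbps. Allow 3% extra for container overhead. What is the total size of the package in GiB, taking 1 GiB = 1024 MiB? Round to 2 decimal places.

15.35 GiB

Audio total: 256 + 512 = 768 kbps = 0.768 Mbps.
training video: 3.168 Mbps × 3060 s × 1.03 = 9984.9 Mb
wedding highlight reel: 16.068 Mbps × 1260 s × 1.03 = 20853.1 Mb
concert recording: 9.448 Mbps × 7980 s × 1.03 = 77656.9 Mb
wedding ceremony recording: 13.988 Mbps × 1620 s × 1.03 = 23340.4 Mb
Total: 131835.2 Mb = 16479.4 MB.
= 15.35 GiB.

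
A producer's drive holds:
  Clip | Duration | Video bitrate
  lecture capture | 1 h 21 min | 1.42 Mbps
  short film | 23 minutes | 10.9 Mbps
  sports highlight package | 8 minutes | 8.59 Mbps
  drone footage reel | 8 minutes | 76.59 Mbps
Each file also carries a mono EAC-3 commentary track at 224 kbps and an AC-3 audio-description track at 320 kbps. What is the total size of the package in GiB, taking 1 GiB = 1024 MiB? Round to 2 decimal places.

7.77 GiB

Audio total: 224 + 320 = 544 kbps = 0.544 Mbps.
lecture capture: 1.964 Mbps × 4860 s = 9545.0 Mb
short film: 11.444 Mbps × 1380 s = 15792.7 Mb
sports highlight package: 9.134 Mbps × 480 s = 4384.3 Mb
drone footage reel: 77.134 Mbps × 480 s = 37024.3 Mb
Total: 66746.4 Mb = 8343.3 MB.
= 7.770 GiB.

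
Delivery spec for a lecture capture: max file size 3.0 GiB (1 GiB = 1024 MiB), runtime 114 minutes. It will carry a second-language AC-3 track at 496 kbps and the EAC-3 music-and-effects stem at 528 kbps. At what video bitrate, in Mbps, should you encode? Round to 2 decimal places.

2.74 Mbps

Budget: 3.0 GiB = 25769.8 Mb.
114 min = 6840 s
Total bitrate budget: 25769.8 Mb / 6840 s = 3.768 Mbps.
Audio total: 496 + 528 = 1024 kbps = 1.024 Mbps.
Video: 3.768 − 1.024 = 2.744 Mbps.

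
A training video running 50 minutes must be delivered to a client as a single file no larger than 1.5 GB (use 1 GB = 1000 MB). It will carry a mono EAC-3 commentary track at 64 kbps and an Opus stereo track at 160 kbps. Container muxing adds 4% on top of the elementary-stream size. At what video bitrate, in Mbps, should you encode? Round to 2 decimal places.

3.62 Mbps

Budget: 1.5 GB = 12000.0 Mb.
Stream payload after overhead: 12000.0 / 1.04 = 11538.5 Mb.
50 min = 3000 s
Total bitrate budget: 11538.5 Mb / 3000 s = 3.846 Mbps.
Audio total: 64 + 160 = 224 kbps = 0.224 Mbps.
Video: 3.846 − 0.224 = 3.622 Mbps.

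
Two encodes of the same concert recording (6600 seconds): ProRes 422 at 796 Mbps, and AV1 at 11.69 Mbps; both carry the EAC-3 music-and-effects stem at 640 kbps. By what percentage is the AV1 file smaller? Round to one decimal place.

98.5%

Audio: 640 kbps = 0.640 Mbps.
ProRes 422: 796.640 Mbps × 6600 s = 5257824.0 Mb = 612.091 GiB.
AV1: 12.330 Mbps × 6600 s = 81378.0 Mb = 9.474 GiB.
Reduction: (1 − 9.474/612.091) × 100 = 98.45%.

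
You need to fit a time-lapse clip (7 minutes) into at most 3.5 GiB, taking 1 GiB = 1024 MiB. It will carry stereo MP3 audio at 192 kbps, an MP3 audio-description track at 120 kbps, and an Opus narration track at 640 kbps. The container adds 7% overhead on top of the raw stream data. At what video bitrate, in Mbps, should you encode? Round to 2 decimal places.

Budget: 3.5 GiB = 30064.8 Mb.
Stream payload after overhead: 30064.8 / 1.07 = 28097.9 Mb.
7 min = 420 s
Total bitrate budget: 28097.9 Mb / 420 s = 66.900 Mbps.
Audio total: 192 + 120 + 640 = 952 kbps = 0.952 Mbps.
Video: 66.900 − 0.952 = 65.948 Mbps.

65.95 Mbps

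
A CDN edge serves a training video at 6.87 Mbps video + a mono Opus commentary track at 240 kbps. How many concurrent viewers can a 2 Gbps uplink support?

281

Audio: 240 kbps = 0.240 Mbps.
Per-viewer media rate: 7.110 Mbps.
2 Gbps = 2,000 Mbps; 2,000 / 7.110 = 281.29 → 281 viewers.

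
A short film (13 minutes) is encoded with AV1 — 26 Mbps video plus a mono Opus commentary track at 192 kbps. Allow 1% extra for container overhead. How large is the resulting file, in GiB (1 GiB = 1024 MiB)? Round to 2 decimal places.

2.40 GiB

13 min = 780 s
Audio: 192 kbps = 0.192 Mbps.
Total bitrate: 26 + 0.192 = 26.192 Mbps.
Stream data: 26.192 Mbps × 780 s = 20429.8 Mb.
With 1% container overhead: ×1.01.
20,634 Mb = 2,579,257,200 bytes ÷ 1,073,741,824 = 2.402 GiB.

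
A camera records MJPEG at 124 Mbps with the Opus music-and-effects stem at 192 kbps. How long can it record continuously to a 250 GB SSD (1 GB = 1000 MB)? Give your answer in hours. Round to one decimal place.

Audio: 192 kbps = 0.192 Mbps.
Total bitrate: 124 + 0.192 = 124.192 Mbps.
Capacity: 250 GB = 2,000,000 Mb.
Recording time: 2,000,000 / 124.192 = 16,104 s ≈ 4.47 hours.

4.5 hours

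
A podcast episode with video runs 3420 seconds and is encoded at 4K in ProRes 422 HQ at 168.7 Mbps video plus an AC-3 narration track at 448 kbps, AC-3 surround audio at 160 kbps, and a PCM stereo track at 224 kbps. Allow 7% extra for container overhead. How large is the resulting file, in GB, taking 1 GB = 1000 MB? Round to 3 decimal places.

Audio total: 448 + 160 + 224 = 832 kbps = 0.832 Mbps.
Total bitrate: 168.7 + 0.832 = 169.532 Mbps.
Stream data: 169.532 Mbps × 3420 s = 579799.4 Mb.
With 7% container overhead: ×1.07.
620,385 Mb ÷ 8 = 77,548 MB → 77.55 GB.

77.548 GB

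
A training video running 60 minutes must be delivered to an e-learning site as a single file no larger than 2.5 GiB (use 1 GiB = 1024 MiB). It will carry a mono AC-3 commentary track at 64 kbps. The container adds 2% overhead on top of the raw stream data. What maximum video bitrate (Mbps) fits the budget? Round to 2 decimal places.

Budget: 2.5 GiB = 21474.8 Mb.
Stream payload after overhead: 21474.8 / 1.02 = 21053.8 Mb.
60 min = 3600 s
Total bitrate budget: 21053.8 Mb / 3600 s = 5.848 Mbps.
Audio: 64 kbps = 0.064 Mbps.
Video: 5.848 − 0.064 = 5.784 Mbps.

5.78 Mbps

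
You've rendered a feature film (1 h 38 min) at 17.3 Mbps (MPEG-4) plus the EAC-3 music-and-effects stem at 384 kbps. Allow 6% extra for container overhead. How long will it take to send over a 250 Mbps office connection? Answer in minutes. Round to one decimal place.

7.3 minutes

1 h 38 min = 98 min = 5880 s
Audio: 384 kbps = 0.384 Mbps.
Total bitrate: 17.684 Mbps.
File: 17.684 Mbps × 5880 s = 103981.9 Mb.
With 6% container overhead: ×1.06. → 110220.8 Mb.
At 250 Mbps: 110220.8 / 250 = 440.9 s ≈ 7.35 minutes.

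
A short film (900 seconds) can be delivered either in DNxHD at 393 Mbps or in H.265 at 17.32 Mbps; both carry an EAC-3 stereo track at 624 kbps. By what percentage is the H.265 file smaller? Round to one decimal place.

Audio: 624 kbps = 0.624 Mbps.
DNxHD: 393.624 Mbps × 900 s = 354261.6 Mb = 44.283 GB.
H.265: 17.944 Mbps × 900 s = 16149.6 Mb = 2.019 GB.
Reduction: (1 − 2.019/44.283) × 100 = 95.44%.

95.4%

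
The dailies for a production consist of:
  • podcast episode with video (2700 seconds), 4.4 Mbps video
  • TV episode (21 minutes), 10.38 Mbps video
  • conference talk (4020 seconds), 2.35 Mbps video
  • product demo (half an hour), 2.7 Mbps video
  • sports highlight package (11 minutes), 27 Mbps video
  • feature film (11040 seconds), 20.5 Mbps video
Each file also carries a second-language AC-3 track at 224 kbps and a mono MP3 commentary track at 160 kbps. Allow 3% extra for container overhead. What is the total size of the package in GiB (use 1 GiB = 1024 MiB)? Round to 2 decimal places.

34.97 GiB

Audio total: 224 + 160 = 384 kbps = 0.384 Mbps.
podcast episode with video: 4.784 Mbps × 2700 s × 1.03 = 13304.3 Mb
TV episode: 10.764 Mbps × 1260 s × 1.03 = 13969.5 Mb
conference talk: 2.734 Mbps × 4020 s × 1.03 = 11320.4 Mb
product demo: 3.084 Mbps × 1800 s × 1.03 = 5717.7 Mb
sports highlight package: 27.384 Mbps × 660 s × 1.03 = 18615.6 Mb
feature film: 20.884 Mbps × 11040 s × 1.03 = 237476.1 Mb
Total: 300403.7 Mb = 37550.5 MB.
= 34.97 GiB.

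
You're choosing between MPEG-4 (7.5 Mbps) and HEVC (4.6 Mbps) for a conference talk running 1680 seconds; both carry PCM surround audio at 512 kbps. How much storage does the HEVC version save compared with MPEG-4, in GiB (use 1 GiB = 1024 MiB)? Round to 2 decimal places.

Audio: 512 kbps = 0.512 Mbps.
MPEG-4: 8.012 Mbps × 1680 s = 13460.2 Mb = 1.567 GiB.
HEVC: 5.112 Mbps × 1680 s = 8588.2 Mb = 1.000 GiB.
Saving: 1.567 − 1.000 = 0.567 GiB.

0.57 GiB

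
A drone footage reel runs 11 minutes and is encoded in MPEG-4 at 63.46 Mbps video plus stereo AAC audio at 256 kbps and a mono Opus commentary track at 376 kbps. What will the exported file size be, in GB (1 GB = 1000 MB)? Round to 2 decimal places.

5.29 GB

11 min = 660 s
Audio total: 256 + 376 = 632 kbps = 0.632 Mbps.
Total bitrate: 63.46 + 0.632 = 64.092 Mbps.
Stream data: 64.092 Mbps × 660 s = 42300.7 Mb.
42,301 Mb ÷ 8 = 5,288 MB → 5.288 GB.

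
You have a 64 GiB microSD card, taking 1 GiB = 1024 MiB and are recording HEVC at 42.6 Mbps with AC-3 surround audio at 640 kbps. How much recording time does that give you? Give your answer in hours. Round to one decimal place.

3.5 hours

Audio: 640 kbps = 0.640 Mbps.
Total bitrate: 42.6 + 0.640 = 43.240 Mbps.
Capacity: 64 GiB = 549,756 Mb.
Recording time: 549,756 / 43.240 = 12,714 s ≈ 3.53 hours.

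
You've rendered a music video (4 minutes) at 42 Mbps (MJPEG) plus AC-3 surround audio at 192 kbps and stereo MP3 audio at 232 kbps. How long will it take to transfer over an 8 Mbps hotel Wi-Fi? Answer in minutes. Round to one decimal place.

21.2 minutes

4 min = 240 s
Audio total: 192 + 232 = 424 kbps = 0.424 Mbps.
Total bitrate: 42.424 Mbps.
File: 42.424 Mbps × 240 s = 10181.8 Mb.
At 8 Mbps: 10181.8 / 8 = 1272.7 s ≈ 21.2 minutes.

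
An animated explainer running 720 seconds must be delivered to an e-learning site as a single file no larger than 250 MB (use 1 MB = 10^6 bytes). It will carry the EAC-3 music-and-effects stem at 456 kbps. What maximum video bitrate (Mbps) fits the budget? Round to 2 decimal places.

Budget: 250 MB = 2000.0 Mb.
Total bitrate budget: 2000.0 Mb / 720 s = 2.778 Mbps.
Audio: 456 kbps = 0.456 Mbps.
Video: 2.778 − 0.456 = 2.322 Mbps.

2.32 Mbps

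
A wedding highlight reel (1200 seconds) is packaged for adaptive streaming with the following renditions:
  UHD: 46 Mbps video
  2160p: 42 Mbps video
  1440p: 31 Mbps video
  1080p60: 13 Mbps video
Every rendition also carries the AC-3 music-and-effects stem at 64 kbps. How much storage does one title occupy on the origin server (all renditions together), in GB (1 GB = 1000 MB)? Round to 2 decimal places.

Audio: 64 kbps = 0.064 Mbps.
Sum of rendition bitrates: (46+0.064) + (42+0.064) + (31+0.064) + (13+0.064) = 132.256 Mbps.
× 1200 s = 158,707 Mb = 19,838 MB = 19.84 GB.

19.84 GB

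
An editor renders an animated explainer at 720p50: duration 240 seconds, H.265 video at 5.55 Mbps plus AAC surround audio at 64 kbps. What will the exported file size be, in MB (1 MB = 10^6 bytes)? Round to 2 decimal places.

Audio: 64 kbps = 0.064 Mbps.
Total bitrate: 5.55 + 0.064 = 5.614 Mbps.
Stream data: 5.614 Mbps × 240 s = 1347.4 Mb.
1,347 Mb ÷ 8 = 168.4 MB → 168.4 MB.

168.42 MB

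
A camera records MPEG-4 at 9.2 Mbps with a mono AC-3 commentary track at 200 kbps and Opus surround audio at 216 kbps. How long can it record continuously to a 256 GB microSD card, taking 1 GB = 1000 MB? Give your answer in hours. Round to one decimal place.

Audio total: 200 + 216 = 416 kbps = 0.416 Mbps.
Total bitrate: 9.2 + 0.416 = 9.616 Mbps.
Capacity: 256 GB = 2,048,000 Mb.
Recording time: 2,048,000 / 9.616 = 212,978 s ≈ 59.2 hours.

59.2 hours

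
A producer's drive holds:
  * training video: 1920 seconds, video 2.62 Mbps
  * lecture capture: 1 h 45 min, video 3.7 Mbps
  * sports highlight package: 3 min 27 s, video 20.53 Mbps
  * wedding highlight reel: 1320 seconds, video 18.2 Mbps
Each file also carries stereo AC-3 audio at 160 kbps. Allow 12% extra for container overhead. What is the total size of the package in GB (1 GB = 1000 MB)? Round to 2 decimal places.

8.14 GB

Audio: 160 kbps = 0.160 Mbps.
training video: 2.780 Mbps × 1920 s × 1.12 = 5978.1 Mb
lecture capture: 3.860 Mbps × 6300 s × 1.12 = 27236.2 Mb
sports highlight package: 20.690 Mbps × 207 s × 1.12 = 4796.8 Mb
wedding highlight reel: 18.360 Mbps × 1320 s × 1.12 = 27143.4 Mb
Total: 65154.5 Mb = 8144.3 MB.
= 8.144 GB.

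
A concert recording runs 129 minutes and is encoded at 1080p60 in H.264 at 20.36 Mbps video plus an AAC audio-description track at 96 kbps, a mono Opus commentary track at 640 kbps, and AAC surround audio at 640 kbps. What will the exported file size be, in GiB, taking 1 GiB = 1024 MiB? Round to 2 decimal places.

19.59 GiB

129 min = 7740 s
Audio total: 96 + 640 + 640 = 1376 kbps = 1.376 Mbps.
Total bitrate: 20.36 + 1.376 = 21.736 Mbps.
Stream data: 21.736 Mbps × 7740 s = 168236.6 Mb.
168,237 Mb = 21,029,580,000 bytes ÷ 1,073,741,824 = 19.59 GiB.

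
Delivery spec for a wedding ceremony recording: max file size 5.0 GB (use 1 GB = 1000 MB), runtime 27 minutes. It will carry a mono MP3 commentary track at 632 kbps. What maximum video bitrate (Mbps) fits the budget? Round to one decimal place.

Budget: 5.0 GB = 40000.0 Mb.
27 min = 1620 s
Total bitrate budget: 40000.0 Mb / 1620 s = 24.691 Mbps.
Audio: 632 kbps = 0.632 Mbps.
Video: 24.691 − 0.632 = 24.059 Mbps.

24.1 Mbps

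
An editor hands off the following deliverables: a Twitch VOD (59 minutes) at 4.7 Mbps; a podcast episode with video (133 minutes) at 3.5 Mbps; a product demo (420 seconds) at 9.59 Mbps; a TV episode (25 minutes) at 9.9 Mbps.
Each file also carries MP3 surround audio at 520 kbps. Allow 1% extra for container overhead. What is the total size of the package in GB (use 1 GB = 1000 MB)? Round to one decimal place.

8.9 GB

Audio: 520 kbps = 0.520 Mbps.
Twitch VOD: 5.220 Mbps × 3540 s × 1.01 = 18663.6 Mb
podcast episode with video: 4.020 Mbps × 7980 s × 1.01 = 32400.4 Mb
product demo: 10.110 Mbps × 420 s × 1.01 = 4288.7 Mb
TV episode: 10.420 Mbps × 1500 s × 1.01 = 15786.3 Mb
Total: 71138.9 Mb = 8892.4 MB.
= 8.892 GB.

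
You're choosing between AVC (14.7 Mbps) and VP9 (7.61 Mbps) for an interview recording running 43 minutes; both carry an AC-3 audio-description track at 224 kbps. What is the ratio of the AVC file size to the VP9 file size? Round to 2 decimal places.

43 min = 2580 s
Audio: 224 kbps = 0.224 Mbps.
AVC: 14.924 Mbps × 2580 s = 38503.9 Mb = 4.813 GB.
VP9: 7.834 Mbps × 2580 s = 20211.7 Mb = 2.526 GB.
Ratio: 4.813 / 2.526 = 1.905.

1.91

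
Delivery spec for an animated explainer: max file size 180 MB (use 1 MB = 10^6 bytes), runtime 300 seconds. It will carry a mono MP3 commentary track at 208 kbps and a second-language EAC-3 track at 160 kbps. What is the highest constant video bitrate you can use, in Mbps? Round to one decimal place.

4.4 Mbps

Budget: 180 MB = 1440.0 Mb.
Total bitrate budget: 1440.0 Mb / 300 s = 4.800 Mbps.
Audio total: 208 + 160 = 368 kbps = 0.368 Mbps.
Video: 4.800 − 0.368 = 4.432 Mbps.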